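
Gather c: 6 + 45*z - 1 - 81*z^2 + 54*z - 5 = -81*z^2 + 99*z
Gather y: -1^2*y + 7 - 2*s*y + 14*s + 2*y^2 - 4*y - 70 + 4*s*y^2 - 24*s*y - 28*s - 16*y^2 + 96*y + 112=-14*s + y^2*(4*s - 14) + y*(91 - 26*s) + 49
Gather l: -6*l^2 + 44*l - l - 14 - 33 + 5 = -6*l^2 + 43*l - 42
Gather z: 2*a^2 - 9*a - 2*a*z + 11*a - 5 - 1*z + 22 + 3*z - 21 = 2*a^2 + 2*a + z*(2 - 2*a) - 4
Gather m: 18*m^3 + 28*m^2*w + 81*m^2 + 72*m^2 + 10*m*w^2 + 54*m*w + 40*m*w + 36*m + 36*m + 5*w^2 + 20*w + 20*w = 18*m^3 + m^2*(28*w + 153) + m*(10*w^2 + 94*w + 72) + 5*w^2 + 40*w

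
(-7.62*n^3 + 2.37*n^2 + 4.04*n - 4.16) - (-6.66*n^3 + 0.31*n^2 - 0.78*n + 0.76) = -0.96*n^3 + 2.06*n^2 + 4.82*n - 4.92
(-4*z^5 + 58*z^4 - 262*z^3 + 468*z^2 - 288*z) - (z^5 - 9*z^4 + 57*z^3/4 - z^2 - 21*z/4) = -5*z^5 + 67*z^4 - 1105*z^3/4 + 469*z^2 - 1131*z/4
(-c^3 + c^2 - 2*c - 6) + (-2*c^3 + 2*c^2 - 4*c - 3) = -3*c^3 + 3*c^2 - 6*c - 9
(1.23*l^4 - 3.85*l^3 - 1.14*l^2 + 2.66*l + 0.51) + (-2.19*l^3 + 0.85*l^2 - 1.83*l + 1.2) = 1.23*l^4 - 6.04*l^3 - 0.29*l^2 + 0.83*l + 1.71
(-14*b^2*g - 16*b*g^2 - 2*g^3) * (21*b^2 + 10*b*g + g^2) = -294*b^4*g - 476*b^3*g^2 - 216*b^2*g^3 - 36*b*g^4 - 2*g^5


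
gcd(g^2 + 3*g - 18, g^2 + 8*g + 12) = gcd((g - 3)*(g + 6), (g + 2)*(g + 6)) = g + 6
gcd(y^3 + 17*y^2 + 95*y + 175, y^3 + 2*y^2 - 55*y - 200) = y^2 + 10*y + 25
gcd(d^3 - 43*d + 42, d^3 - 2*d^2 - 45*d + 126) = d^2 + d - 42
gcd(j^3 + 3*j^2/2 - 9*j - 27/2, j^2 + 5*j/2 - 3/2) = j + 3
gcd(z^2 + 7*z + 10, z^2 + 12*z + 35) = z + 5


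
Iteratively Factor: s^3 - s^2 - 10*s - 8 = (s + 2)*(s^2 - 3*s - 4) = (s - 4)*(s + 2)*(s + 1)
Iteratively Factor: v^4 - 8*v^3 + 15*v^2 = (v - 5)*(v^3 - 3*v^2) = v*(v - 5)*(v^2 - 3*v) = v*(v - 5)*(v - 3)*(v)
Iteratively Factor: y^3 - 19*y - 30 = (y + 3)*(y^2 - 3*y - 10) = (y + 2)*(y + 3)*(y - 5)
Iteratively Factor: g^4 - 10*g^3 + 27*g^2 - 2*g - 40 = (g + 1)*(g^3 - 11*g^2 + 38*g - 40) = (g - 4)*(g + 1)*(g^2 - 7*g + 10) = (g - 5)*(g - 4)*(g + 1)*(g - 2)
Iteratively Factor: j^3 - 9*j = (j - 3)*(j^2 + 3*j) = (j - 3)*(j + 3)*(j)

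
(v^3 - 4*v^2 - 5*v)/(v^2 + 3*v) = (v^2 - 4*v - 5)/(v + 3)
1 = 1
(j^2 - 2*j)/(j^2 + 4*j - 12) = j/(j + 6)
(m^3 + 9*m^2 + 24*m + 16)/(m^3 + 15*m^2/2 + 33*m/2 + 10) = 2*(m + 4)/(2*m + 5)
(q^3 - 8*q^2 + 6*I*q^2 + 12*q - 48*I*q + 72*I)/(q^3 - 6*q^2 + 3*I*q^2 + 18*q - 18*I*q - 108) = (q - 2)/(q - 3*I)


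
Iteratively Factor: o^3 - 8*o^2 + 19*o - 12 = (o - 1)*(o^2 - 7*o + 12) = (o - 4)*(o - 1)*(o - 3)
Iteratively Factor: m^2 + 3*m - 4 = (m + 4)*(m - 1)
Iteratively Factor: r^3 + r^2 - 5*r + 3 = (r + 3)*(r^2 - 2*r + 1) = (r - 1)*(r + 3)*(r - 1)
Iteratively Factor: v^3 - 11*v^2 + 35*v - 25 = (v - 1)*(v^2 - 10*v + 25) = (v - 5)*(v - 1)*(v - 5)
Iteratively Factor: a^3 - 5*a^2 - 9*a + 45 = (a - 5)*(a^2 - 9) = (a - 5)*(a + 3)*(a - 3)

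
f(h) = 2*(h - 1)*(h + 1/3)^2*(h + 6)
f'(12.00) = 18590.44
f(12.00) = 60236.00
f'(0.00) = -6.89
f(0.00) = -1.33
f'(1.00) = 24.89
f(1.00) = 0.00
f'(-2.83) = 113.02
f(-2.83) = -151.36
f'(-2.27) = 97.94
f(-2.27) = -91.49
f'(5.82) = 2662.38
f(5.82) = 4314.35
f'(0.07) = -7.44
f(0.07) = -1.84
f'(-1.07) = 33.18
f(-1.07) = -11.08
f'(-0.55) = 7.69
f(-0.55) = -0.79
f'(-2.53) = 107.05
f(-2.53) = -118.21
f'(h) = 2*(h - 1)*(h + 1/3)^2 + 2*(h - 1)*(h + 6)*(2*h + 2/3) + 2*(h + 1/3)^2*(h + 6)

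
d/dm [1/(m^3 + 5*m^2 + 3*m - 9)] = (-3*m^2 - 10*m - 3)/(m^3 + 5*m^2 + 3*m - 9)^2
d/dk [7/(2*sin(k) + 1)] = -14*cos(k)/(2*sin(k) + 1)^2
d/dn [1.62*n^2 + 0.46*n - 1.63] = 3.24*n + 0.46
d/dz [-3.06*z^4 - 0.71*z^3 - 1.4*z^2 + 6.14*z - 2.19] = -12.24*z^3 - 2.13*z^2 - 2.8*z + 6.14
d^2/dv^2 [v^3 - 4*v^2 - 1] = 6*v - 8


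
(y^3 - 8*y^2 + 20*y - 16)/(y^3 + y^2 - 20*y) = (y^2 - 4*y + 4)/(y*(y + 5))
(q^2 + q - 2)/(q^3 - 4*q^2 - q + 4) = (q + 2)/(q^2 - 3*q - 4)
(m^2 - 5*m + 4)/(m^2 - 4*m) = (m - 1)/m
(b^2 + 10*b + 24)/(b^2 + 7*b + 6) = (b + 4)/(b + 1)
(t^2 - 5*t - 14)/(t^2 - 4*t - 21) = (t + 2)/(t + 3)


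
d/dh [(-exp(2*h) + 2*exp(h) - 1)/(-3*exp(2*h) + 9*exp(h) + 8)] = (-3*exp(2*h) - 22*exp(h) + 25)*exp(h)/(9*exp(4*h) - 54*exp(3*h) + 33*exp(2*h) + 144*exp(h) + 64)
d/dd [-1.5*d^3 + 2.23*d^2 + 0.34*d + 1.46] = -4.5*d^2 + 4.46*d + 0.34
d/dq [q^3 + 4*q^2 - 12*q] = 3*q^2 + 8*q - 12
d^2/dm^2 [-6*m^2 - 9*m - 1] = -12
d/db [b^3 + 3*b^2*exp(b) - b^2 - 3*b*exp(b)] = 3*b^2*exp(b) + 3*b^2 + 3*b*exp(b) - 2*b - 3*exp(b)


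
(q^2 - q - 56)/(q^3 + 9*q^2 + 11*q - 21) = (q - 8)/(q^2 + 2*q - 3)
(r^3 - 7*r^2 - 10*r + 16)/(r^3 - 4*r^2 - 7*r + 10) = (r - 8)/(r - 5)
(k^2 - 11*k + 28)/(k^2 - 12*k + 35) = (k - 4)/(k - 5)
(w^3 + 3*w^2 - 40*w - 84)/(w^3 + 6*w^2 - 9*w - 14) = (w^2 - 4*w - 12)/(w^2 - w - 2)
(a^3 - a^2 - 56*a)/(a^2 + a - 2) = a*(a^2 - a - 56)/(a^2 + a - 2)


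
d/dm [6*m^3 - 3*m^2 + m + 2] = 18*m^2 - 6*m + 1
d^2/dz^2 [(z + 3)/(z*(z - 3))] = 2*(z^3 + 9*z^2 - 27*z + 27)/(z^3*(z^3 - 9*z^2 + 27*z - 27))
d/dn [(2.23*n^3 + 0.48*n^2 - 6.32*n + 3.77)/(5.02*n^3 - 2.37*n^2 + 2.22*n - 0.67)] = (-7.6947*n^4 + 73.354*n^3 - 75.1713*n^2 + 17.2266*n - 4.135)/(25.2004*n^6 - 23.7948*n^5 + 27.9057*n^4 - 17.2496*n^3 + 8.1042*n^2 - 2.9748*n + 0.4489)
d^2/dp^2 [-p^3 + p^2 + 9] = 2 - 6*p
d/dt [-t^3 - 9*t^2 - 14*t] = -3*t^2 - 18*t - 14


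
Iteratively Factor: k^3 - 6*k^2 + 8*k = (k - 2)*(k^2 - 4*k) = k*(k - 2)*(k - 4)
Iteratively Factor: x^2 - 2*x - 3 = (x - 3)*(x + 1)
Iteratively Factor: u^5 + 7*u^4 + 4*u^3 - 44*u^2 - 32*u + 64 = (u - 2)*(u^4 + 9*u^3 + 22*u^2 - 32) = (u - 2)*(u + 4)*(u^3 + 5*u^2 + 2*u - 8) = (u - 2)*(u + 4)^2*(u^2 + u - 2) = (u - 2)*(u + 2)*(u + 4)^2*(u - 1)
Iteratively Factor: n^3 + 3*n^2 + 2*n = (n + 1)*(n^2 + 2*n) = (n + 1)*(n + 2)*(n)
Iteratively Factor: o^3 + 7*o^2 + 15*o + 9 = (o + 3)*(o^2 + 4*o + 3) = (o + 1)*(o + 3)*(o + 3)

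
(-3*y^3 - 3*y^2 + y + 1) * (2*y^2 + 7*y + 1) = -6*y^5 - 27*y^4 - 22*y^3 + 6*y^2 + 8*y + 1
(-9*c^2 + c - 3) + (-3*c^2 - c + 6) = 3 - 12*c^2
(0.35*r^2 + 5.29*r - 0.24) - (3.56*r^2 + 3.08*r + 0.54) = -3.21*r^2 + 2.21*r - 0.78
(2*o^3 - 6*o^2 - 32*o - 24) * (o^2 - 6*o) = 2*o^5 - 18*o^4 + 4*o^3 + 168*o^2 + 144*o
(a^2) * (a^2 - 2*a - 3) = a^4 - 2*a^3 - 3*a^2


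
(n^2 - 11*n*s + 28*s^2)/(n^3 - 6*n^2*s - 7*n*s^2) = (n - 4*s)/(n*(n + s))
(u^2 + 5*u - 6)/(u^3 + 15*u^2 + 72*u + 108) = (u - 1)/(u^2 + 9*u + 18)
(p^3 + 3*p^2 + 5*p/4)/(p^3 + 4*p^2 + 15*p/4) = (2*p + 1)/(2*p + 3)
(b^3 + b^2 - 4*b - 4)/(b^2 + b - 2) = (b^2 - b - 2)/(b - 1)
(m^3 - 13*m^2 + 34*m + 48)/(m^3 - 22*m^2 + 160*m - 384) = (m + 1)/(m - 8)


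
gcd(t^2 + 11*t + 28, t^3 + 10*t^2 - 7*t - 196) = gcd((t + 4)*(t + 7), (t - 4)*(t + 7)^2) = t + 7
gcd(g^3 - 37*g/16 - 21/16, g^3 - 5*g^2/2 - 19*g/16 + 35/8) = g - 7/4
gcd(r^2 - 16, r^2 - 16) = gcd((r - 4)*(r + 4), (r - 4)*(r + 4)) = r^2 - 16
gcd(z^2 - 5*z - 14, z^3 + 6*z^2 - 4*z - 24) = z + 2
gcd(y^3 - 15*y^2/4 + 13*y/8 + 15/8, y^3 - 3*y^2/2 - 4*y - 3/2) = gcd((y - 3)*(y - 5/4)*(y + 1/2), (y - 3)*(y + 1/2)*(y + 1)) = y^2 - 5*y/2 - 3/2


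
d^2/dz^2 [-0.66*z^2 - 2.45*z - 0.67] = -1.32000000000000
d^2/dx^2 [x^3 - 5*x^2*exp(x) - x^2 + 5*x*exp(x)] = -5*x^2*exp(x) - 15*x*exp(x) + 6*x - 2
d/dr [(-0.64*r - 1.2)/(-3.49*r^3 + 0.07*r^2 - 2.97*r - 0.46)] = (-4.4672*r^3 - 12.5192*r^2 + 0.168*r - 3.2696)/(12.1801*r^6 - 0.4886*r^5 + 20.7355*r^4 + 2.795*r^3 + 8.7565*r^2 + 2.7324*r + 0.2116)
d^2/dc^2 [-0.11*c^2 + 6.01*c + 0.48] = -0.220000000000000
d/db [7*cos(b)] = -7*sin(b)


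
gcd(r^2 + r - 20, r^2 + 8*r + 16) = 1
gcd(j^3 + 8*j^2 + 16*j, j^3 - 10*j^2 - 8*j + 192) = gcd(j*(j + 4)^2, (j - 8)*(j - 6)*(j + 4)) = j + 4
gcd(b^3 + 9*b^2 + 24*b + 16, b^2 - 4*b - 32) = b + 4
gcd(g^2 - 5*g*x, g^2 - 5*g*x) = -g^2 + 5*g*x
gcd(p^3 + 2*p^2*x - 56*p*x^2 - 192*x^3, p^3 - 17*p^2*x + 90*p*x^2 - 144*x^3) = -p + 8*x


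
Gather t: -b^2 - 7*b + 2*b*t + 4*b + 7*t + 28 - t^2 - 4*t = -b^2 - 3*b - t^2 + t*(2*b + 3) + 28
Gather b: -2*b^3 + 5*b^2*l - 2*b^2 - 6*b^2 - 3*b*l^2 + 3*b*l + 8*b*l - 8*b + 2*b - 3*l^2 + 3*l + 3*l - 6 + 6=-2*b^3 + b^2*(5*l - 8) + b*(-3*l^2 + 11*l - 6) - 3*l^2 + 6*l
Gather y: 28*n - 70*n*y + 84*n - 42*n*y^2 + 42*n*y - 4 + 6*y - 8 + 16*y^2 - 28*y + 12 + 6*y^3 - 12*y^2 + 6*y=112*n + 6*y^3 + y^2*(4 - 42*n) + y*(-28*n - 16)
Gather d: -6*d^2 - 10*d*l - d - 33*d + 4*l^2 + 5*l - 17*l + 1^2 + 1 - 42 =-6*d^2 + d*(-10*l - 34) + 4*l^2 - 12*l - 40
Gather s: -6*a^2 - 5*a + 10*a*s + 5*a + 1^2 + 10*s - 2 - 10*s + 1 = -6*a^2 + 10*a*s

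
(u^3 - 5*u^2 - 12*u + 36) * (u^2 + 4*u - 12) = u^5 - u^4 - 44*u^3 + 48*u^2 + 288*u - 432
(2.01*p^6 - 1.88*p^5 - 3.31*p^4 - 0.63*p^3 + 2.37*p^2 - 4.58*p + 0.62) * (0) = 0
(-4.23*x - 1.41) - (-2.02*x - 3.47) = 2.06 - 2.21*x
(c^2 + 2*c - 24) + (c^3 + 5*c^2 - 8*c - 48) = c^3 + 6*c^2 - 6*c - 72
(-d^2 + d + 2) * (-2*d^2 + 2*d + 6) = 2*d^4 - 4*d^3 - 8*d^2 + 10*d + 12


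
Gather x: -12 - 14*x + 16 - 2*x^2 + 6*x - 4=-2*x^2 - 8*x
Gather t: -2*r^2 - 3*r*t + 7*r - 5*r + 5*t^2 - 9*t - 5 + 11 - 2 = -2*r^2 + 2*r + 5*t^2 + t*(-3*r - 9) + 4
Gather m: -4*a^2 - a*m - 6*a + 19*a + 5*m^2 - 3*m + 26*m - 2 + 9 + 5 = -4*a^2 + 13*a + 5*m^2 + m*(23 - a) + 12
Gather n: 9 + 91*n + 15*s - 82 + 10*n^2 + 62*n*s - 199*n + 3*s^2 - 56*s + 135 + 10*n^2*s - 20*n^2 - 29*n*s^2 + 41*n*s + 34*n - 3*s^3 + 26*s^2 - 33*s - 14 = n^2*(10*s - 10) + n*(-29*s^2 + 103*s - 74) - 3*s^3 + 29*s^2 - 74*s + 48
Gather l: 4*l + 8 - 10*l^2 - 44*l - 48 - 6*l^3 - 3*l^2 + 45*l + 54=-6*l^3 - 13*l^2 + 5*l + 14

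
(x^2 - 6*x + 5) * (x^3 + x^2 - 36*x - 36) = x^5 - 5*x^4 - 37*x^3 + 185*x^2 + 36*x - 180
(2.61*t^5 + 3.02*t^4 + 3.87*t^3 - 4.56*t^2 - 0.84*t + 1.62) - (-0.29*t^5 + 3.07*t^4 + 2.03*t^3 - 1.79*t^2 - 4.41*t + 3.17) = 2.9*t^5 - 0.0499999999999998*t^4 + 1.84*t^3 - 2.77*t^2 + 3.57*t - 1.55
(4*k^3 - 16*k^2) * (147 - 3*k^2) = -12*k^5 + 48*k^4 + 588*k^3 - 2352*k^2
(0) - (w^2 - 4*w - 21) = -w^2 + 4*w + 21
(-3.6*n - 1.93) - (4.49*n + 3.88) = -8.09*n - 5.81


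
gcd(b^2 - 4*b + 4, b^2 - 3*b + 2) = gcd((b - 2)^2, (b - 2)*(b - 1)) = b - 2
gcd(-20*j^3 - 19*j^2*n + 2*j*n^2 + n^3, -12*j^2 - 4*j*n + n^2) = 1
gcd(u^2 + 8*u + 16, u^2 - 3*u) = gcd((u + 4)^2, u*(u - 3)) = 1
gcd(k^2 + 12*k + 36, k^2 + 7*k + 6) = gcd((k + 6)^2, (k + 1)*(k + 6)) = k + 6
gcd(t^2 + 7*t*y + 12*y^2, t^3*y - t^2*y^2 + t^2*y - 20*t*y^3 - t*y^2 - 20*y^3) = t + 4*y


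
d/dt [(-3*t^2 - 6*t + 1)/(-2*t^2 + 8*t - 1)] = 2*(-18*t^2 + 5*t - 1)/(4*t^4 - 32*t^3 + 68*t^2 - 16*t + 1)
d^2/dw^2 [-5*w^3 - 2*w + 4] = -30*w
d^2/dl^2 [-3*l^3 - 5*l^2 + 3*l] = -18*l - 10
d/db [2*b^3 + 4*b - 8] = 6*b^2 + 4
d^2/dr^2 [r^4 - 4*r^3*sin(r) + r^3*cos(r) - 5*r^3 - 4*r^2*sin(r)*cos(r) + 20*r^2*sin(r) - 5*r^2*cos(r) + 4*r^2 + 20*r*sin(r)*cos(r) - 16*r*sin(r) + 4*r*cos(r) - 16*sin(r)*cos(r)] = 4*r^3*sin(r) - r^3*cos(r) - 26*r^2*sin(r) + 8*r^2*sin(2*r) - 19*r^2*cos(r) + 12*r^2 + 12*r*sin(r) - 40*r*sin(2*r) + 82*r*cos(r) - 16*r*cos(2*r) - 30*r + 32*sin(r) + 28*sin(2*r) - 42*cos(r) + 40*cos(2*r) + 8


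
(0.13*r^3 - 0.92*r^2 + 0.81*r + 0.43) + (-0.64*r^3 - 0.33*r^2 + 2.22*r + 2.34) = -0.51*r^3 - 1.25*r^2 + 3.03*r + 2.77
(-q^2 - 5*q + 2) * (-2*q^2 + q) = 2*q^4 + 9*q^3 - 9*q^2 + 2*q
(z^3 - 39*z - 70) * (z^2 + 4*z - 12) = z^5 + 4*z^4 - 51*z^3 - 226*z^2 + 188*z + 840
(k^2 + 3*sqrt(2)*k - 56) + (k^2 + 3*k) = 2*k^2 + 3*k + 3*sqrt(2)*k - 56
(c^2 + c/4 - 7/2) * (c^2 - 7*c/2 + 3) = c^4 - 13*c^3/4 - 11*c^2/8 + 13*c - 21/2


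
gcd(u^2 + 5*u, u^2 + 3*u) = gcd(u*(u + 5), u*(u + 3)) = u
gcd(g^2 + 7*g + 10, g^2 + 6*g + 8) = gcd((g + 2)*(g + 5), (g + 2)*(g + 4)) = g + 2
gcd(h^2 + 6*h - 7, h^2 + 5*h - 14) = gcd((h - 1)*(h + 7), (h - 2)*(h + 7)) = h + 7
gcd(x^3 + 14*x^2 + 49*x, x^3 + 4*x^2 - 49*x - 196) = x + 7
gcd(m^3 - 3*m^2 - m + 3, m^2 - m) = m - 1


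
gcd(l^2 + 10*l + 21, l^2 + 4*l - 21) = l + 7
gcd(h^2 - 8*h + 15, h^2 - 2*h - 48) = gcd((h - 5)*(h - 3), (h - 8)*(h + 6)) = 1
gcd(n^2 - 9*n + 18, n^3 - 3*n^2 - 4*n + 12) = n - 3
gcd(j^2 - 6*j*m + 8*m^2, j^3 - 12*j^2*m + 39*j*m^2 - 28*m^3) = j - 4*m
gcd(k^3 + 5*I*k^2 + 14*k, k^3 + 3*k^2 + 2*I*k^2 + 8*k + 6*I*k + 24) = k - 2*I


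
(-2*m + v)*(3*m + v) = -6*m^2 + m*v + v^2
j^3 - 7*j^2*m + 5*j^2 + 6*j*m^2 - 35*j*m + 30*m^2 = (j + 5)*(j - 6*m)*(j - m)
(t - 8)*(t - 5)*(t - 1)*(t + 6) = t^4 - 8*t^3 - 31*t^2 + 278*t - 240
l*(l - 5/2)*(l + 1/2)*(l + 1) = l^4 - l^3 - 13*l^2/4 - 5*l/4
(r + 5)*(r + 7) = r^2 + 12*r + 35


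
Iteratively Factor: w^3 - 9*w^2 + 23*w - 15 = (w - 5)*(w^2 - 4*w + 3) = (w - 5)*(w - 3)*(w - 1)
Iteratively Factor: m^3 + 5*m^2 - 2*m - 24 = (m + 3)*(m^2 + 2*m - 8) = (m + 3)*(m + 4)*(m - 2)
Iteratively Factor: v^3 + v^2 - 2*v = (v)*(v^2 + v - 2) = v*(v - 1)*(v + 2)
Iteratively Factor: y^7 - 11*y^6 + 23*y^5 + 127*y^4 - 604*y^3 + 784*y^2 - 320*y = (y - 1)*(y^6 - 10*y^5 + 13*y^4 + 140*y^3 - 464*y^2 + 320*y) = y*(y - 1)*(y^5 - 10*y^4 + 13*y^3 + 140*y^2 - 464*y + 320) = y*(y - 1)*(y + 4)*(y^4 - 14*y^3 + 69*y^2 - 136*y + 80) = y*(y - 1)^2*(y + 4)*(y^3 - 13*y^2 + 56*y - 80) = y*(y - 5)*(y - 1)^2*(y + 4)*(y^2 - 8*y + 16) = y*(y - 5)*(y - 4)*(y - 1)^2*(y + 4)*(y - 4)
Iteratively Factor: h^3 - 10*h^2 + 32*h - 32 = (h - 2)*(h^2 - 8*h + 16) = (h - 4)*(h - 2)*(h - 4)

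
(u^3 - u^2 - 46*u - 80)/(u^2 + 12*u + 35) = (u^2 - 6*u - 16)/(u + 7)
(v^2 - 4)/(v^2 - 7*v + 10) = (v + 2)/(v - 5)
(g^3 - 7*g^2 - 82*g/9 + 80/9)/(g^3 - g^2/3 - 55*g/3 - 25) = (3*g^2 - 26*g + 16)/(3*(g^2 - 2*g - 15))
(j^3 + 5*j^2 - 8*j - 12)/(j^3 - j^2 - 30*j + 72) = (j^2 - j - 2)/(j^2 - 7*j + 12)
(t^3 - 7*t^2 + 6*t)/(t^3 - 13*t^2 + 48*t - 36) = t/(t - 6)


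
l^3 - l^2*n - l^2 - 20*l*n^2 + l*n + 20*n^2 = (l - 1)*(l - 5*n)*(l + 4*n)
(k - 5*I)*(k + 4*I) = k^2 - I*k + 20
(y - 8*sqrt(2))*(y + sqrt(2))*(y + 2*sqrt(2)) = y^3 - 5*sqrt(2)*y^2 - 44*y - 32*sqrt(2)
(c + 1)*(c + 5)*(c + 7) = c^3 + 13*c^2 + 47*c + 35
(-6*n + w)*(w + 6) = -6*n*w - 36*n + w^2 + 6*w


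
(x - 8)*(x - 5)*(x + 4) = x^3 - 9*x^2 - 12*x + 160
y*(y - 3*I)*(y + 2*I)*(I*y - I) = I*y^4 + y^3 - I*y^3 - y^2 + 6*I*y^2 - 6*I*y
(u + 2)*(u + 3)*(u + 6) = u^3 + 11*u^2 + 36*u + 36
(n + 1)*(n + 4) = n^2 + 5*n + 4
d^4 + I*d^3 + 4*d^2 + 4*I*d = d*(d - 2*I)*(d + I)*(d + 2*I)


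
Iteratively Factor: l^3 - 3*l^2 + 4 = (l + 1)*(l^2 - 4*l + 4) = (l - 2)*(l + 1)*(l - 2)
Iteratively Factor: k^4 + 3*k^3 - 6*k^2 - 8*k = (k + 1)*(k^3 + 2*k^2 - 8*k) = (k + 1)*(k + 4)*(k^2 - 2*k) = k*(k + 1)*(k + 4)*(k - 2)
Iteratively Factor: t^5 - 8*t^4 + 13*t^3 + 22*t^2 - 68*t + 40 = (t - 2)*(t^4 - 6*t^3 + t^2 + 24*t - 20) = (t - 2)*(t - 1)*(t^3 - 5*t^2 - 4*t + 20) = (t - 2)^2*(t - 1)*(t^2 - 3*t - 10) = (t - 2)^2*(t - 1)*(t + 2)*(t - 5)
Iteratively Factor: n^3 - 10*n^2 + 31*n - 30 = (n - 2)*(n^2 - 8*n + 15) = (n - 5)*(n - 2)*(n - 3)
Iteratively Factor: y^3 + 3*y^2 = (y + 3)*(y^2) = y*(y + 3)*(y)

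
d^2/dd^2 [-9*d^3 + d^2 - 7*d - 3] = 2 - 54*d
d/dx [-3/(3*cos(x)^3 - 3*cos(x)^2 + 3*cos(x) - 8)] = 9*(-3*cos(x)^2 + 2*cos(x) - 1)*sin(x)/(3*cos(x)^3 - 3*cos(x)^2 + 3*cos(x) - 8)^2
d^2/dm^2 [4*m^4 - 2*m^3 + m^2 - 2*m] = 48*m^2 - 12*m + 2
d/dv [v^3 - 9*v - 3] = 3*v^2 - 9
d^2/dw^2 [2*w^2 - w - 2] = 4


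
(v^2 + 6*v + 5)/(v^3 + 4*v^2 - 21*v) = (v^2 + 6*v + 5)/(v*(v^2 + 4*v - 21))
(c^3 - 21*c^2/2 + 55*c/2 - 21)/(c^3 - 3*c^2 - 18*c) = (-2*c^3 + 21*c^2 - 55*c + 42)/(2*c*(-c^2 + 3*c + 18))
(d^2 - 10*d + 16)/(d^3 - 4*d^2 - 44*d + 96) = 1/(d + 6)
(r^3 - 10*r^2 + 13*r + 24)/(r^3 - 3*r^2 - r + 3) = (r - 8)/(r - 1)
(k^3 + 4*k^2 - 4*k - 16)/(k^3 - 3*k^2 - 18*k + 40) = (k + 2)/(k - 5)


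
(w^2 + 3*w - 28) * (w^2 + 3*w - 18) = w^4 + 6*w^3 - 37*w^2 - 138*w + 504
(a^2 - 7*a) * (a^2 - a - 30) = a^4 - 8*a^3 - 23*a^2 + 210*a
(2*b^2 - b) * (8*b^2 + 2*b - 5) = 16*b^4 - 4*b^3 - 12*b^2 + 5*b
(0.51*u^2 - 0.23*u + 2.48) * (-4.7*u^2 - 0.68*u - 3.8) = -2.397*u^4 + 0.7342*u^3 - 13.4376*u^2 - 0.8124*u - 9.424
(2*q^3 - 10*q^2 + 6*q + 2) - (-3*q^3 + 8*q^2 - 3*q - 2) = 5*q^3 - 18*q^2 + 9*q + 4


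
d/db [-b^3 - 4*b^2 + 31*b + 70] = -3*b^2 - 8*b + 31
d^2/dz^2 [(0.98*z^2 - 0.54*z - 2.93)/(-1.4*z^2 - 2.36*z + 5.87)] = (1.77635683940025e-15*z^4 + 8.59264000000001*z^3 - 13.86504*z^2 + 84.71064*z + 28.221268)/(2.744*z^6 + 13.8768*z^5 - 11.12328*z^4 - 103.222624*z^3 + 46.638324*z^2 + 243.954852*z - 202.262003)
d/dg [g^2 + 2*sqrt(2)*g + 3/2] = 2*g + 2*sqrt(2)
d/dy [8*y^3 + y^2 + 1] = 2*y*(12*y + 1)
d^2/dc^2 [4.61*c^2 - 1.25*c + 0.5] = 9.22000000000000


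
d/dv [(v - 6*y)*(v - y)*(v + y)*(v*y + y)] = y*(4*v^3 - 18*v^2*y + 3*v^2 - 2*v*y^2 - 12*v*y + 6*y^3 - y^2)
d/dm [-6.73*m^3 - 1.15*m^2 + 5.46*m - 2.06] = -20.19*m^2 - 2.3*m + 5.46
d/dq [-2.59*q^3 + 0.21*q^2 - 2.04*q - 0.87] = -7.77*q^2 + 0.42*q - 2.04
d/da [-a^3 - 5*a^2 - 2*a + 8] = -3*a^2 - 10*a - 2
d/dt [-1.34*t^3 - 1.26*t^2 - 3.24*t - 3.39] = -4.02*t^2 - 2.52*t - 3.24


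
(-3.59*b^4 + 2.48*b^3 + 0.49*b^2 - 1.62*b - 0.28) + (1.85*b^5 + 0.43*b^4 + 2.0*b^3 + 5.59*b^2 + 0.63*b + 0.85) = 1.85*b^5 - 3.16*b^4 + 4.48*b^3 + 6.08*b^2 - 0.99*b + 0.57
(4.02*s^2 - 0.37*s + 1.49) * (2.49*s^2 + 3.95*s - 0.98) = 10.0098*s^4 + 14.9577*s^3 - 1.691*s^2 + 6.2481*s - 1.4602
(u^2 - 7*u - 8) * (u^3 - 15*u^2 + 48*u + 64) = u^5 - 22*u^4 + 145*u^3 - 152*u^2 - 832*u - 512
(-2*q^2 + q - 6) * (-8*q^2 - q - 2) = 16*q^4 - 6*q^3 + 51*q^2 + 4*q + 12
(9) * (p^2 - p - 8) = 9*p^2 - 9*p - 72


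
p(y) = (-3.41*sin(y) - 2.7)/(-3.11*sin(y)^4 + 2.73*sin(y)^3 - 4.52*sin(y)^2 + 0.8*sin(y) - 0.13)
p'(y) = (-3.41*sin(y) - 2.7)*(12.44*sin(y)^3*cos(y) - 8.19*sin(y)^2*cos(y) + 9.04*sin(y)*cos(y) - 0.8*cos(y))/(-3.11*sin(y)^4 + 2.73*sin(y)^3 - 4.52*sin(y)^2 + 0.8*sin(y) - 0.13)^2 - 3.41*cos(y)/(-3.11*sin(y)^4 + 2.73*sin(y)^3 - 4.52*sin(y)^2 + 0.8*sin(y) - 0.13)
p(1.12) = 1.85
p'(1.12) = -2.04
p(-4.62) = 1.46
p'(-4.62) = 0.32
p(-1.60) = -0.06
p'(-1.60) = -0.00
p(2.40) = 3.43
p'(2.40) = 7.65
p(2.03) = 1.87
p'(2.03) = 2.10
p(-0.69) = 0.14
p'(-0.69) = 1.11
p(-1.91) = -0.05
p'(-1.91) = -0.07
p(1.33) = 1.55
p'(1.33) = -0.90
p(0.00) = 20.77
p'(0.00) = 154.04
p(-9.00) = 0.86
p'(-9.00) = -5.58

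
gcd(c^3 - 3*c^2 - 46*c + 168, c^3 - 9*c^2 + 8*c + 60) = c - 6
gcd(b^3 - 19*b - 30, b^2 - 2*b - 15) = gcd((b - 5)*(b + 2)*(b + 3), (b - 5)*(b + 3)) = b^2 - 2*b - 15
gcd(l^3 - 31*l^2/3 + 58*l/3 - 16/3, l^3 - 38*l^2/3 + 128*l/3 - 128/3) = l^2 - 10*l + 16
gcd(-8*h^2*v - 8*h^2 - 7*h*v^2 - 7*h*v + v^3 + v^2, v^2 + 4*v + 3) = v + 1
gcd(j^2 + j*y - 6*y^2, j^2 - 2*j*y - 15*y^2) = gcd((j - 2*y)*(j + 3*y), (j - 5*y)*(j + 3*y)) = j + 3*y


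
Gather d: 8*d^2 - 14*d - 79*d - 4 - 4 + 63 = 8*d^2 - 93*d + 55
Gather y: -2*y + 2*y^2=2*y^2 - 2*y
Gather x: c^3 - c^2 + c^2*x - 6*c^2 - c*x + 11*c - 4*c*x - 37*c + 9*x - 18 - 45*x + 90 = c^3 - 7*c^2 - 26*c + x*(c^2 - 5*c - 36) + 72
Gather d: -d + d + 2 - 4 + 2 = 0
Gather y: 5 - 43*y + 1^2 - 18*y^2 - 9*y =-18*y^2 - 52*y + 6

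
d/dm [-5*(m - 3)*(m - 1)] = 20 - 10*m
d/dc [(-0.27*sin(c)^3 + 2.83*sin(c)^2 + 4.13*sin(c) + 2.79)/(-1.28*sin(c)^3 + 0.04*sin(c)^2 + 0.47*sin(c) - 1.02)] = (2.22044604925031e-16*sin(c)^5 + 3.6116*sin(c)^4 + 10.319*sin(c)^3 + 12.7047*sin(c)^2 - 5.9964*sin(c) - 5.5239)*cos(c)/(1.6384*sin(c)^6 - 0.1024*sin(c)^5 - 1.2016*sin(c)^4 + 2.6488*sin(c)^3 + 0.1393*sin(c)^2 - 0.9588*sin(c) + 1.0404)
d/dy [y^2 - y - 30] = 2*y - 1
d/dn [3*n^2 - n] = 6*n - 1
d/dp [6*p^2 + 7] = 12*p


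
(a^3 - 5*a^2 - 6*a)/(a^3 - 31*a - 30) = a/(a + 5)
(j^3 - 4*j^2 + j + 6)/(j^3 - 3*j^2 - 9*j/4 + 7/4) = 4*(j^2 - 5*j + 6)/(4*j^2 - 16*j + 7)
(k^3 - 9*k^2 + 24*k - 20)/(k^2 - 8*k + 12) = (k^2 - 7*k + 10)/(k - 6)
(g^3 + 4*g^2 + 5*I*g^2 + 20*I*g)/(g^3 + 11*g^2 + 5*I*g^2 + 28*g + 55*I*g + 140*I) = g/(g + 7)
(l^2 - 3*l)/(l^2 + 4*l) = (l - 3)/(l + 4)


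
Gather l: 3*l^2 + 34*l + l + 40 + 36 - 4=3*l^2 + 35*l + 72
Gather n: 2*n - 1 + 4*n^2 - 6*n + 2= 4*n^2 - 4*n + 1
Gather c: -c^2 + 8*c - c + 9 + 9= -c^2 + 7*c + 18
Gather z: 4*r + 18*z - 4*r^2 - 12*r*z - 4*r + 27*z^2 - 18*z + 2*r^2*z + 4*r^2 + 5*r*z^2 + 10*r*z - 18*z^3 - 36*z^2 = -18*z^3 + z^2*(5*r - 9) + z*(2*r^2 - 2*r)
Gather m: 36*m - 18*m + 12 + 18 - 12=18*m + 18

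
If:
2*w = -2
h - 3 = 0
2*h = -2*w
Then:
No Solution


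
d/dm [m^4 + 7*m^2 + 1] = 4*m^3 + 14*m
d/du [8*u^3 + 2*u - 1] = 24*u^2 + 2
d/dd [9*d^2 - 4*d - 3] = 18*d - 4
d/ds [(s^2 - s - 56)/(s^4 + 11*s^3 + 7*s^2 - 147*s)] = 2*(-s^3 + 10*s^2 + 32*s - 84)/(s^2*(s^4 + 8*s^3 - 26*s^2 - 168*s + 441))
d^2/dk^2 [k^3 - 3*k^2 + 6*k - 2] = 6*k - 6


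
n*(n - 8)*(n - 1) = n^3 - 9*n^2 + 8*n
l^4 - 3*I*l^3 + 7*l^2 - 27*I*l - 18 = (l - 3*I)*(l - 2*I)*(l - I)*(l + 3*I)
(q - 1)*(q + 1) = q^2 - 1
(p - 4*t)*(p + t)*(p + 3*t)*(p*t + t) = p^4*t + p^3*t - 13*p^2*t^3 - 12*p*t^4 - 13*p*t^3 - 12*t^4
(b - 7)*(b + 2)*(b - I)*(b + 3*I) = b^4 - 5*b^3 + 2*I*b^3 - 11*b^2 - 10*I*b^2 - 15*b - 28*I*b - 42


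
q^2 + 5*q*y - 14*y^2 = (q - 2*y)*(q + 7*y)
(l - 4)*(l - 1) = l^2 - 5*l + 4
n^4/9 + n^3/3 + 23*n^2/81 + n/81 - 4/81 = (n/3 + 1/3)^2*(n - 1/3)*(n + 4/3)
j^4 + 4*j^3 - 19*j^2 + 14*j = j*(j - 2)*(j - 1)*(j + 7)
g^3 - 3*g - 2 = (g - 2)*(g + 1)^2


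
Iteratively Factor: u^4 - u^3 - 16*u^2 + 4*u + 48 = (u - 2)*(u^3 + u^2 - 14*u - 24) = (u - 2)*(u + 3)*(u^2 - 2*u - 8) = (u - 2)*(u + 2)*(u + 3)*(u - 4)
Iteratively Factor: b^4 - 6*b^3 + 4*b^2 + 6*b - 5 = (b - 5)*(b^3 - b^2 - b + 1) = (b - 5)*(b + 1)*(b^2 - 2*b + 1) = (b - 5)*(b - 1)*(b + 1)*(b - 1)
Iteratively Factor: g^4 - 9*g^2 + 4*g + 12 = (g - 2)*(g^3 + 2*g^2 - 5*g - 6) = (g - 2)*(g + 1)*(g^2 + g - 6) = (g - 2)^2*(g + 1)*(g + 3)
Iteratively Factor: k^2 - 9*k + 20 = (k - 5)*(k - 4)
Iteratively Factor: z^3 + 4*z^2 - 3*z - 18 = (z - 2)*(z^2 + 6*z + 9) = (z - 2)*(z + 3)*(z + 3)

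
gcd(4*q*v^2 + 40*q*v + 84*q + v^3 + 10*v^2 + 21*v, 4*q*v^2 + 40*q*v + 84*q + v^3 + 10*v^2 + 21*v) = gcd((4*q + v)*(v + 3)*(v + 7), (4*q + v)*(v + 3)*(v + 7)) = 4*q*v^2 + 40*q*v + 84*q + v^3 + 10*v^2 + 21*v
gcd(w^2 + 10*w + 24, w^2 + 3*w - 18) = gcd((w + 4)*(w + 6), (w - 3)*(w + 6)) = w + 6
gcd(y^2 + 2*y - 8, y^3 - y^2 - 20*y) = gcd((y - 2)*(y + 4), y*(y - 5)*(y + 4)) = y + 4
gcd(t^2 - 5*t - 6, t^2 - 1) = t + 1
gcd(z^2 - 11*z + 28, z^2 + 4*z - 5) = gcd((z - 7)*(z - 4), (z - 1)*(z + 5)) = 1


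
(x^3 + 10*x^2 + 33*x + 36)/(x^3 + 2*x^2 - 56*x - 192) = (x^2 + 6*x + 9)/(x^2 - 2*x - 48)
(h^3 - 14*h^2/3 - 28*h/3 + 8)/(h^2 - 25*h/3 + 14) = (3*h^2 + 4*h - 4)/(3*h - 7)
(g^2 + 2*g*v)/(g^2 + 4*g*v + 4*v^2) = g/(g + 2*v)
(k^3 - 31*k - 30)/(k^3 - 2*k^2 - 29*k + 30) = (k + 1)/(k - 1)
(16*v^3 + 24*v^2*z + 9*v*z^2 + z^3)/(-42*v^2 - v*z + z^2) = (16*v^3 + 24*v^2*z + 9*v*z^2 + z^3)/(-42*v^2 - v*z + z^2)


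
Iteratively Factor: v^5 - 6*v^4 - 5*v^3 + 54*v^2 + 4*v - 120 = (v + 2)*(v^4 - 8*v^3 + 11*v^2 + 32*v - 60) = (v - 3)*(v + 2)*(v^3 - 5*v^2 - 4*v + 20) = (v - 3)*(v - 2)*(v + 2)*(v^2 - 3*v - 10) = (v - 3)*(v - 2)*(v + 2)^2*(v - 5)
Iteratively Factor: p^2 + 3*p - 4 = (p - 1)*(p + 4)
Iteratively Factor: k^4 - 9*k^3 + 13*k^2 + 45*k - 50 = (k - 5)*(k^3 - 4*k^2 - 7*k + 10) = (k - 5)*(k - 1)*(k^2 - 3*k - 10) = (k - 5)*(k - 1)*(k + 2)*(k - 5)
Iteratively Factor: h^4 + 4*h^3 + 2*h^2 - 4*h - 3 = (h - 1)*(h^3 + 5*h^2 + 7*h + 3) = (h - 1)*(h + 1)*(h^2 + 4*h + 3) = (h - 1)*(h + 1)*(h + 3)*(h + 1)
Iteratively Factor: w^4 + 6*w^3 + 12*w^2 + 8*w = (w + 2)*(w^3 + 4*w^2 + 4*w) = (w + 2)^2*(w^2 + 2*w) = w*(w + 2)^2*(w + 2)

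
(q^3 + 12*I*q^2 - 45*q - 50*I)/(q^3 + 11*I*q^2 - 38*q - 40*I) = (q + 5*I)/(q + 4*I)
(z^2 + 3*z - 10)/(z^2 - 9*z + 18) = (z^2 + 3*z - 10)/(z^2 - 9*z + 18)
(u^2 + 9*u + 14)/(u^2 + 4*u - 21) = (u + 2)/(u - 3)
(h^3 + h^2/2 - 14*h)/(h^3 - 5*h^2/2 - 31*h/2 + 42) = h/(h - 3)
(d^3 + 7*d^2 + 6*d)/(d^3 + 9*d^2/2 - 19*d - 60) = 2*d*(d + 1)/(2*d^2 - 3*d - 20)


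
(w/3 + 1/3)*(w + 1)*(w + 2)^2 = w^4/3 + 2*w^3 + 13*w^2/3 + 4*w + 4/3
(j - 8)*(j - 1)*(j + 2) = j^3 - 7*j^2 - 10*j + 16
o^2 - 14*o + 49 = (o - 7)^2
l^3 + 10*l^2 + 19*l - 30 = (l - 1)*(l + 5)*(l + 6)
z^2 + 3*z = z*(z + 3)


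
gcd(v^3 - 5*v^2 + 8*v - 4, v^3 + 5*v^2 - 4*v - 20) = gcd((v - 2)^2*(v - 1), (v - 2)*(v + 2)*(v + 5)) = v - 2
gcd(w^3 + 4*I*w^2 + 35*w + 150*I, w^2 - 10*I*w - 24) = w - 6*I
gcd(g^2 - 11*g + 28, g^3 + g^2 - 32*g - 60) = 1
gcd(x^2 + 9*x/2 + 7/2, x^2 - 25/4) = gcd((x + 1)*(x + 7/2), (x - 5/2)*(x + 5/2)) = 1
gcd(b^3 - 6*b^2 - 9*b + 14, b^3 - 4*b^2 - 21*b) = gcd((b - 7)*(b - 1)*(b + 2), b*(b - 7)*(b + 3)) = b - 7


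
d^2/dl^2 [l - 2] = 0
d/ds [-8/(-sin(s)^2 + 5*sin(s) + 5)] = 8*(5 - 2*sin(s))*cos(s)/(5*sin(s) + cos(s)^2 + 4)^2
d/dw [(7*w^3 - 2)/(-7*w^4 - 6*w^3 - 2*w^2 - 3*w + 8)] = (49*w^6 - 14*w^4 - 98*w^3 + 132*w^2 - 8*w - 6)/(49*w^8 + 84*w^7 + 64*w^6 + 66*w^5 - 72*w^4 - 84*w^3 - 23*w^2 - 48*w + 64)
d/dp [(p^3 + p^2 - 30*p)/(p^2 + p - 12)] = (p^4 + 2*p^3 - 5*p^2 - 24*p + 360)/(p^4 + 2*p^3 - 23*p^2 - 24*p + 144)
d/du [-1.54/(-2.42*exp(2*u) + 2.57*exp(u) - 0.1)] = (3.9578 - 7.4536*exp(u))*exp(u)/(2.42*exp(2*u) - 2.57*exp(u) + 0.1)^2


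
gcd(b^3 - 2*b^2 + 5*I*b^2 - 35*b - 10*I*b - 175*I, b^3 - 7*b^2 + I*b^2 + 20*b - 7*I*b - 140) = b^2 + b*(-7 + 5*I) - 35*I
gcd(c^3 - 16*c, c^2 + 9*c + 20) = c + 4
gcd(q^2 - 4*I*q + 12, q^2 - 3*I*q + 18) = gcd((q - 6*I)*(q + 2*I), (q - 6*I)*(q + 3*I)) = q - 6*I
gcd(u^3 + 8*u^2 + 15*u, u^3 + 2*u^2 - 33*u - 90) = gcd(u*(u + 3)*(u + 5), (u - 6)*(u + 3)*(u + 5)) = u^2 + 8*u + 15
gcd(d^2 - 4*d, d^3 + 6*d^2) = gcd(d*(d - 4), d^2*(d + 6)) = d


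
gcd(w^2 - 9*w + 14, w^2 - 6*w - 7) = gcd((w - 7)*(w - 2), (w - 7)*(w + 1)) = w - 7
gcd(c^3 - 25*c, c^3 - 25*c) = c^3 - 25*c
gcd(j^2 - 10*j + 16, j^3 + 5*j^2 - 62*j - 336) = j - 8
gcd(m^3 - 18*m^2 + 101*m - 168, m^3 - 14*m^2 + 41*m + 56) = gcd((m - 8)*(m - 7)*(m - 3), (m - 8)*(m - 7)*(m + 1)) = m^2 - 15*m + 56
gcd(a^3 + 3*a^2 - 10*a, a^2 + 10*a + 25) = a + 5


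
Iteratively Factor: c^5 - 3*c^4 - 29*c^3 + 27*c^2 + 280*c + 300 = (c + 2)*(c^4 - 5*c^3 - 19*c^2 + 65*c + 150) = (c - 5)*(c + 2)*(c^3 - 19*c - 30) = (c - 5)*(c + 2)*(c + 3)*(c^2 - 3*c - 10) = (c - 5)^2*(c + 2)*(c + 3)*(c + 2)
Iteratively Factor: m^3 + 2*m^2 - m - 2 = (m - 1)*(m^2 + 3*m + 2) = (m - 1)*(m + 1)*(m + 2)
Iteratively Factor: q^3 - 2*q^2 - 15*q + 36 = (q - 3)*(q^2 + q - 12) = (q - 3)*(q + 4)*(q - 3)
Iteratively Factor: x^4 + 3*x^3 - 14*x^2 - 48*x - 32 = (x - 4)*(x^3 + 7*x^2 + 14*x + 8) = (x - 4)*(x + 4)*(x^2 + 3*x + 2) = (x - 4)*(x + 1)*(x + 4)*(x + 2)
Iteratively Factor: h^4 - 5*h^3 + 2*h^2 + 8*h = (h - 2)*(h^3 - 3*h^2 - 4*h) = (h - 2)*(h + 1)*(h^2 - 4*h) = h*(h - 2)*(h + 1)*(h - 4)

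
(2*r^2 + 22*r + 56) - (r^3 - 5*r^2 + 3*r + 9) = -r^3 + 7*r^2 + 19*r + 47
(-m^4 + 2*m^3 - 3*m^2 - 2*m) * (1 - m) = m^5 - 3*m^4 + 5*m^3 - m^2 - 2*m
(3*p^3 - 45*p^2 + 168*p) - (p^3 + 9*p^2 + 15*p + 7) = 2*p^3 - 54*p^2 + 153*p - 7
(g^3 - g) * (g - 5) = g^4 - 5*g^3 - g^2 + 5*g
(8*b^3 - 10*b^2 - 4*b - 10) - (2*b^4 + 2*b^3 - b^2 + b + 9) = -2*b^4 + 6*b^3 - 9*b^2 - 5*b - 19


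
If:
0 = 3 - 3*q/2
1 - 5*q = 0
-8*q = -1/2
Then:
No Solution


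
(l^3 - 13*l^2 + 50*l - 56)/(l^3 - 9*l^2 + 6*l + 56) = (l - 2)/(l + 2)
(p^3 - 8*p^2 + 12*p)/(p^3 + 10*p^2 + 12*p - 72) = p*(p - 6)/(p^2 + 12*p + 36)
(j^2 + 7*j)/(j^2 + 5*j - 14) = j/(j - 2)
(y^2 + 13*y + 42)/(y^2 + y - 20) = (y^2 + 13*y + 42)/(y^2 + y - 20)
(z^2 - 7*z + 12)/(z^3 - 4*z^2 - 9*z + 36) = 1/(z + 3)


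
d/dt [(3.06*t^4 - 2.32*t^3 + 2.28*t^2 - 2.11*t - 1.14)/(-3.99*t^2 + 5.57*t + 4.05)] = (-24.4188*t^5 + 60.3894*t^4 + 23.7272*t^3 - 23.9073*t^2 + 9.3708*t - 2.1957)/(15.9201*t^4 - 44.4486*t^3 - 1.2941*t^2 + 45.117*t + 16.4025)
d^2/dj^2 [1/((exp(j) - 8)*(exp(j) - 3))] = (4*exp(3*j) - 33*exp(2*j) + 25*exp(j) + 264)*exp(j)/(exp(6*j) - 33*exp(5*j) + 435*exp(4*j) - 2915*exp(3*j) + 10440*exp(2*j) - 19008*exp(j) + 13824)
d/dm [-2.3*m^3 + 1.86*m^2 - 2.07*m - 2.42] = -6.9*m^2 + 3.72*m - 2.07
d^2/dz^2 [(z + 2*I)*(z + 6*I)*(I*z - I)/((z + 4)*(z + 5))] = (z^3*(160 + 116*I) + z^2*(960 + 1272*I) + z*(-960 + 4488*I) - 9280 + 4984*I)/(z^6 + 27*z^5 + 303*z^4 + 1809*z^3 + 6060*z^2 + 10800*z + 8000)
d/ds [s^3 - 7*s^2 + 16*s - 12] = 3*s^2 - 14*s + 16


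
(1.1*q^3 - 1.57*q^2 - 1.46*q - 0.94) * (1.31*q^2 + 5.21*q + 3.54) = 1.441*q^5 + 3.6743*q^4 - 6.1983*q^3 - 14.3958*q^2 - 10.0658*q - 3.3276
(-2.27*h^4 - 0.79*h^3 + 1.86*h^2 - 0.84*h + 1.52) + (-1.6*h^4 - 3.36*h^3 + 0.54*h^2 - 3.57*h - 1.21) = -3.87*h^4 - 4.15*h^3 + 2.4*h^2 - 4.41*h + 0.31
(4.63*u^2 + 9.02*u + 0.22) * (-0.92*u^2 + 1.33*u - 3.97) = -4.2596*u^4 - 2.1405*u^3 - 6.5869*u^2 - 35.5168*u - 0.8734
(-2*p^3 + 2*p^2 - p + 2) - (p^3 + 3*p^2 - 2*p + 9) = -3*p^3 - p^2 + p - 7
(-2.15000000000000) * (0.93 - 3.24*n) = 6.966*n - 1.9995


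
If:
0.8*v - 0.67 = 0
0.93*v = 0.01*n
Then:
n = 77.89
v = 0.84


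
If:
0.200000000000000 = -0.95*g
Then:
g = -0.21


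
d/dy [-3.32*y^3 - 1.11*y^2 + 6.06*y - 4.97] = -9.96*y^2 - 2.22*y + 6.06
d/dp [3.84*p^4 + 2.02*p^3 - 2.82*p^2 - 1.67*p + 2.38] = 15.36*p^3 + 6.06*p^2 - 5.64*p - 1.67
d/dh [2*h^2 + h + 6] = 4*h + 1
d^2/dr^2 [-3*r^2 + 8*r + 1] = -6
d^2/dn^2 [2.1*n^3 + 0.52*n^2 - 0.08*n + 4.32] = 12.6*n + 1.04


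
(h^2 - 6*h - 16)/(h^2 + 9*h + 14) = (h - 8)/(h + 7)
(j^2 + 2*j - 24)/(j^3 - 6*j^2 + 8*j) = (j + 6)/(j*(j - 2))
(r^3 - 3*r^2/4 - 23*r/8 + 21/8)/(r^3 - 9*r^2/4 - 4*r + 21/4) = (r - 3/2)/(r - 3)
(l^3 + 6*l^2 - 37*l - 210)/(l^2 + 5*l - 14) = (l^2 - l - 30)/(l - 2)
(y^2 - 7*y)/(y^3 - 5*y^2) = (y - 7)/(y*(y - 5))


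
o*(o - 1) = o^2 - o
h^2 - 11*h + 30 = (h - 6)*(h - 5)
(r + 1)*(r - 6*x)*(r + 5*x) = r^3 - r^2*x + r^2 - 30*r*x^2 - r*x - 30*x^2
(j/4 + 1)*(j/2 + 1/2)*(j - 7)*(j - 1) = j^4/8 - 3*j^3/8 - 29*j^2/8 + 3*j/8 + 7/2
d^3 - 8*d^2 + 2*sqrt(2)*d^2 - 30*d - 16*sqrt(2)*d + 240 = (d - 8)*(d - 3*sqrt(2))*(d + 5*sqrt(2))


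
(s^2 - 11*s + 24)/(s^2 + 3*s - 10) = (s^2 - 11*s + 24)/(s^2 + 3*s - 10)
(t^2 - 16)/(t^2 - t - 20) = (t - 4)/(t - 5)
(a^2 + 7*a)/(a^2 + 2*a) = (a + 7)/(a + 2)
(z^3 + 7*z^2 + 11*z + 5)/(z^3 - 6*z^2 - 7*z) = (z^2 + 6*z + 5)/(z*(z - 7))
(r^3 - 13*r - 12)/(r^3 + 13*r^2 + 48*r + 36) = (r^2 - r - 12)/(r^2 + 12*r + 36)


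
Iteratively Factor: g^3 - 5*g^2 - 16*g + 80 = (g - 5)*(g^2 - 16) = (g - 5)*(g + 4)*(g - 4)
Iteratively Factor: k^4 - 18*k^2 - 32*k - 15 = (k + 1)*(k^3 - k^2 - 17*k - 15) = (k + 1)*(k + 3)*(k^2 - 4*k - 5) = (k - 5)*(k + 1)*(k + 3)*(k + 1)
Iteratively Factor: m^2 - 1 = (m - 1)*(m + 1)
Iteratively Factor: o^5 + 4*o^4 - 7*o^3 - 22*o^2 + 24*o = (o + 3)*(o^4 + o^3 - 10*o^2 + 8*o) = o*(o + 3)*(o^3 + o^2 - 10*o + 8) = o*(o - 2)*(o + 3)*(o^2 + 3*o - 4) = o*(o - 2)*(o - 1)*(o + 3)*(o + 4)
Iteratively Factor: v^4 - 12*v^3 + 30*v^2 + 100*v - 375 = (v - 5)*(v^3 - 7*v^2 - 5*v + 75) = (v - 5)^2*(v^2 - 2*v - 15) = (v - 5)^2*(v + 3)*(v - 5)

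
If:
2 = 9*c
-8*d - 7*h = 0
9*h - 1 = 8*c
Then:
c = 2/9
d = -175/648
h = 25/81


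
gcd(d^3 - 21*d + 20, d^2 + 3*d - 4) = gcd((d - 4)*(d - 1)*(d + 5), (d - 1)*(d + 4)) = d - 1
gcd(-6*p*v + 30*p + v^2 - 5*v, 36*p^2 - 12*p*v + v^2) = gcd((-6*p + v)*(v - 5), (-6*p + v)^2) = 6*p - v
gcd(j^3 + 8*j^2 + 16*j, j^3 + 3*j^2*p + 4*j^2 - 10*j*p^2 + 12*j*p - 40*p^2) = j + 4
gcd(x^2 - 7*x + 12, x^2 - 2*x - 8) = x - 4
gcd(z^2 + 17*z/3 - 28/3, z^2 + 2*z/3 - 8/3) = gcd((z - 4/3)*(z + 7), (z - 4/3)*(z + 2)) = z - 4/3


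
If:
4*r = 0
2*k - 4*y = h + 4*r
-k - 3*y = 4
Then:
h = -10*y - 8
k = -3*y - 4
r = 0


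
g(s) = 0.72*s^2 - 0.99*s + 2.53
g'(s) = 1.44*s - 0.99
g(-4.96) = 25.15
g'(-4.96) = -8.13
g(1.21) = 2.39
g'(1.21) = 0.75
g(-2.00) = 7.39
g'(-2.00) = -3.87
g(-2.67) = 10.31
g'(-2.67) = -4.83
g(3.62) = 8.38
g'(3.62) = 4.22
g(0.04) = 2.49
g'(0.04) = -0.93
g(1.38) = 2.53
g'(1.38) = 1.00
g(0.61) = 2.19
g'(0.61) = -0.11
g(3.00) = 6.04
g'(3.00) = 3.33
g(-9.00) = 69.76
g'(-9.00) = -13.95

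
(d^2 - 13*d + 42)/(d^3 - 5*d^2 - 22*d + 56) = (d - 6)/(d^2 + 2*d - 8)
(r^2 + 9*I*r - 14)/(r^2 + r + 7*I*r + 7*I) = (r + 2*I)/(r + 1)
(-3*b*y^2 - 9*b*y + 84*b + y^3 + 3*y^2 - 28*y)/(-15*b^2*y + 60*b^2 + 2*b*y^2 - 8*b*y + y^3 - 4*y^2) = (y + 7)/(5*b + y)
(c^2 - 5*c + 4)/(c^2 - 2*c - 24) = (-c^2 + 5*c - 4)/(-c^2 + 2*c + 24)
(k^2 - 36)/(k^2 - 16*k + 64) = (k^2 - 36)/(k^2 - 16*k + 64)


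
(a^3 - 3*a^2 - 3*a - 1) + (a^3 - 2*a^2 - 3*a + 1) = 2*a^3 - 5*a^2 - 6*a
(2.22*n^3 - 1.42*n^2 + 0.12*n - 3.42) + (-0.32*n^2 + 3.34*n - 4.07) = 2.22*n^3 - 1.74*n^2 + 3.46*n - 7.49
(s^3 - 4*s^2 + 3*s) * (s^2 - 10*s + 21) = s^5 - 14*s^4 + 64*s^3 - 114*s^2 + 63*s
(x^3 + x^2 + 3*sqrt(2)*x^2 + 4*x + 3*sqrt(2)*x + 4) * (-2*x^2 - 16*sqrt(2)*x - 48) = -2*x^5 - 22*sqrt(2)*x^4 - 2*x^4 - 152*x^3 - 22*sqrt(2)*x^3 - 208*sqrt(2)*x^2 - 152*x^2 - 208*sqrt(2)*x - 192*x - 192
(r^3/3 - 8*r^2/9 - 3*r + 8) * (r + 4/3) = r^4/3 - 4*r^3/9 - 113*r^2/27 + 4*r + 32/3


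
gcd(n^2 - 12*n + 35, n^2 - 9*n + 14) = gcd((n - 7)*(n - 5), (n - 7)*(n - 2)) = n - 7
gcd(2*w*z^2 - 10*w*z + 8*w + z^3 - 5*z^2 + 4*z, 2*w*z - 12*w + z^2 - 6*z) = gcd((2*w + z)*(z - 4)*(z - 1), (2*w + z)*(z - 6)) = 2*w + z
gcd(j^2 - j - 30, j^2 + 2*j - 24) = 1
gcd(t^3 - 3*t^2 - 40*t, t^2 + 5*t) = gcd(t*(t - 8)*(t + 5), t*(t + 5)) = t^2 + 5*t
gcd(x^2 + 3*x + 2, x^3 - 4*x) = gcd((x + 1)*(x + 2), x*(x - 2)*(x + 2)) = x + 2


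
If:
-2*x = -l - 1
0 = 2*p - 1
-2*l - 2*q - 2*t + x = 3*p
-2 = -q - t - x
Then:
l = -8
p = 1/2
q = 11/2 - t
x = -7/2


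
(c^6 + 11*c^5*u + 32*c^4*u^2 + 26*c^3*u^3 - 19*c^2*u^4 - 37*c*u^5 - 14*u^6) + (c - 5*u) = c^6 + 11*c^5*u + 32*c^4*u^2 + 26*c^3*u^3 - 19*c^2*u^4 - 37*c*u^5 + c - 14*u^6 - 5*u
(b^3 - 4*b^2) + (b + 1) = b^3 - 4*b^2 + b + 1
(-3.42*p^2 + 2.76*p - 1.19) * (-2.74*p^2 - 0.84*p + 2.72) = 9.3708*p^4 - 4.6896*p^3 - 8.3602*p^2 + 8.5068*p - 3.2368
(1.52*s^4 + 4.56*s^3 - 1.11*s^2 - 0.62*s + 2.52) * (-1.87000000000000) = -2.8424*s^4 - 8.5272*s^3 + 2.0757*s^2 + 1.1594*s - 4.7124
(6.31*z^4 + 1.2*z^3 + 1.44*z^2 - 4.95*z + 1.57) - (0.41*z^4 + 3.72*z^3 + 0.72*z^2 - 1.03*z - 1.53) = 5.9*z^4 - 2.52*z^3 + 0.72*z^2 - 3.92*z + 3.1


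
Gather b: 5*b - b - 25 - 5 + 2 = 4*b - 28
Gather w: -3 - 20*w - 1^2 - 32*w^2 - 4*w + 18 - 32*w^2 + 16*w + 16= -64*w^2 - 8*w + 30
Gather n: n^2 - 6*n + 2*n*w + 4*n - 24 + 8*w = n^2 + n*(2*w - 2) + 8*w - 24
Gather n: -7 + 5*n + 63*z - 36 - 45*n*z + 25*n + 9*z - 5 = n*(30 - 45*z) + 72*z - 48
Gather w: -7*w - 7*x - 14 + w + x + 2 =-6*w - 6*x - 12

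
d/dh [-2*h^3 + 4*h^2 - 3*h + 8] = -6*h^2 + 8*h - 3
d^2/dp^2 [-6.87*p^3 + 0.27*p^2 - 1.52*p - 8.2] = 0.54 - 41.22*p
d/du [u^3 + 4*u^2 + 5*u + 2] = 3*u^2 + 8*u + 5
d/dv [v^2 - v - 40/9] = 2*v - 1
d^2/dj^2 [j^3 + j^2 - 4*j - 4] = 6*j + 2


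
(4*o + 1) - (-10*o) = 14*o + 1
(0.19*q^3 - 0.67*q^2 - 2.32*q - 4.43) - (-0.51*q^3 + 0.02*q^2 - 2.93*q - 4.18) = 0.7*q^3 - 0.69*q^2 + 0.61*q - 0.25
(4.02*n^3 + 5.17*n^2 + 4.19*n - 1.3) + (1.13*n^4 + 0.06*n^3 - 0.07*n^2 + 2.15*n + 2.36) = 1.13*n^4 + 4.08*n^3 + 5.1*n^2 + 6.34*n + 1.06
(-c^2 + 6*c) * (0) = 0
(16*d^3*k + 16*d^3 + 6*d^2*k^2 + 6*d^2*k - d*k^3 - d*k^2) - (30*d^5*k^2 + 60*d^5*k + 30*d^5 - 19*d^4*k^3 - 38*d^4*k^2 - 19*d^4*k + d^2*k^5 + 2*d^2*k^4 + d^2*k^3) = -30*d^5*k^2 - 60*d^5*k - 30*d^5 + 19*d^4*k^3 + 38*d^4*k^2 + 19*d^4*k + 16*d^3*k + 16*d^3 - d^2*k^5 - 2*d^2*k^4 - d^2*k^3 + 6*d^2*k^2 + 6*d^2*k - d*k^3 - d*k^2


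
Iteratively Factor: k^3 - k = (k)*(k^2 - 1) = k*(k - 1)*(k + 1)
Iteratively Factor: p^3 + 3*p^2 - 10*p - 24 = (p + 2)*(p^2 + p - 12) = (p - 3)*(p + 2)*(p + 4)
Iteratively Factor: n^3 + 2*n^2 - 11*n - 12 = (n + 4)*(n^2 - 2*n - 3) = (n - 3)*(n + 4)*(n + 1)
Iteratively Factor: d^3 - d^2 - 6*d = (d + 2)*(d^2 - 3*d) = (d - 3)*(d + 2)*(d)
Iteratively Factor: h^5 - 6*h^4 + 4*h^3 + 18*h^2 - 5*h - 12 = (h - 1)*(h^4 - 5*h^3 - h^2 + 17*h + 12) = (h - 1)*(h + 1)*(h^3 - 6*h^2 + 5*h + 12) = (h - 3)*(h - 1)*(h + 1)*(h^2 - 3*h - 4) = (h - 4)*(h - 3)*(h - 1)*(h + 1)*(h + 1)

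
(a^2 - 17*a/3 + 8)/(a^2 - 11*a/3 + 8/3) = (a - 3)/(a - 1)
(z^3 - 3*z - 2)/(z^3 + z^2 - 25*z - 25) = (z^2 - z - 2)/(z^2 - 25)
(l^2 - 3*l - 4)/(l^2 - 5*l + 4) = (l + 1)/(l - 1)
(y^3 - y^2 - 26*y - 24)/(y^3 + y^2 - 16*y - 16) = (y - 6)/(y - 4)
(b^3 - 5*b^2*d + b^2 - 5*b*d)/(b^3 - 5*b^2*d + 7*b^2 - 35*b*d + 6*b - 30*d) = b/(b + 6)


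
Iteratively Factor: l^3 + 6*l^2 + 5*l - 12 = (l + 3)*(l^2 + 3*l - 4) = (l + 3)*(l + 4)*(l - 1)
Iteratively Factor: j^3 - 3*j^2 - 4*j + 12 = (j - 2)*(j^2 - j - 6) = (j - 2)*(j + 2)*(j - 3)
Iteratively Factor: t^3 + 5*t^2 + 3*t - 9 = (t + 3)*(t^2 + 2*t - 3) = (t + 3)^2*(t - 1)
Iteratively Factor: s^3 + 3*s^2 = (s)*(s^2 + 3*s) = s*(s + 3)*(s)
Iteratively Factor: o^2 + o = (o + 1)*(o)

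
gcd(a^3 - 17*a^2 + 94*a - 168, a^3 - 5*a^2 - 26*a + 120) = a^2 - 10*a + 24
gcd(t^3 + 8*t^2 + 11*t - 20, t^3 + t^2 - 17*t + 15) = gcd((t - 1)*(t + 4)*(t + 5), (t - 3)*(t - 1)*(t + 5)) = t^2 + 4*t - 5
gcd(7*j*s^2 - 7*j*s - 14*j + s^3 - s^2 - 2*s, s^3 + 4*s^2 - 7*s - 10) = s^2 - s - 2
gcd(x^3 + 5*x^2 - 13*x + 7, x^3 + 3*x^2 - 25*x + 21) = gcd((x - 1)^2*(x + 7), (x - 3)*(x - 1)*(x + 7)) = x^2 + 6*x - 7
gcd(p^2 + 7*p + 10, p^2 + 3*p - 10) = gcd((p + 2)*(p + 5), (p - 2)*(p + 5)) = p + 5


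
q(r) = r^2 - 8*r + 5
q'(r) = 2*r - 8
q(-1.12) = 15.21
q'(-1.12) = -10.24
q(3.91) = -10.99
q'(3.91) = -0.18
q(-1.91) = 23.93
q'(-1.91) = -11.82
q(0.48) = 1.39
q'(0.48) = -7.04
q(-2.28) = 28.44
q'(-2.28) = -12.56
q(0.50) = 1.25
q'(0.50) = -7.00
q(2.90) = -9.79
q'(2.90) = -2.20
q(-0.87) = 12.72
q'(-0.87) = -9.74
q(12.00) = 53.00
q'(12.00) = 16.00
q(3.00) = -10.00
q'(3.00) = -2.00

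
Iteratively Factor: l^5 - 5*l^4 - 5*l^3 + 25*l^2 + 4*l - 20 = (l - 5)*(l^4 - 5*l^2 + 4) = (l - 5)*(l + 1)*(l^3 - l^2 - 4*l + 4) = (l - 5)*(l - 2)*(l + 1)*(l^2 + l - 2) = (l - 5)*(l - 2)*(l + 1)*(l + 2)*(l - 1)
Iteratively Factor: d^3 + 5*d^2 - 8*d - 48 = (d - 3)*(d^2 + 8*d + 16) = (d - 3)*(d + 4)*(d + 4)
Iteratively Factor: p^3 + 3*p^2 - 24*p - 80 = (p + 4)*(p^2 - p - 20) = (p - 5)*(p + 4)*(p + 4)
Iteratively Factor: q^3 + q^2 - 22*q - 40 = (q - 5)*(q^2 + 6*q + 8) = (q - 5)*(q + 2)*(q + 4)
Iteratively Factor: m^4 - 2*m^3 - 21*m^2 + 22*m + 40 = (m + 4)*(m^3 - 6*m^2 + 3*m + 10) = (m - 2)*(m + 4)*(m^2 - 4*m - 5) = (m - 5)*(m - 2)*(m + 4)*(m + 1)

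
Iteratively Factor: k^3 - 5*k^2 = (k - 5)*(k^2) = k*(k - 5)*(k)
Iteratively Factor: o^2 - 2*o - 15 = (o + 3)*(o - 5)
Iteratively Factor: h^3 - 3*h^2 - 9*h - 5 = (h + 1)*(h^2 - 4*h - 5) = (h + 1)^2*(h - 5)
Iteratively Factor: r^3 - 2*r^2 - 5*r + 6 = (r - 3)*(r^2 + r - 2) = (r - 3)*(r + 2)*(r - 1)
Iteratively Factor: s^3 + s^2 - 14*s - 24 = (s + 3)*(s^2 - 2*s - 8) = (s - 4)*(s + 3)*(s + 2)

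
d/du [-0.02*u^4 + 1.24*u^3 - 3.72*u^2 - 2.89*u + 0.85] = -0.08*u^3 + 3.72*u^2 - 7.44*u - 2.89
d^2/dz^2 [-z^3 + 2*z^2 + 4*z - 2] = 4 - 6*z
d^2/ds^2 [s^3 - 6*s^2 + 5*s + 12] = 6*s - 12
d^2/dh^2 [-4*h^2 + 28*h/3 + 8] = -8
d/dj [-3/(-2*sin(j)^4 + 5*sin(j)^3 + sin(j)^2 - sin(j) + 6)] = 3*(-8*sin(j)^3 + 15*sin(j)^2 + 2*sin(j) - 1)*cos(j)/(-2*sin(j)^4 + 5*sin(j)^3 + sin(j)^2 - sin(j) + 6)^2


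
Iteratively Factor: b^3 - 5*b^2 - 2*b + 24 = (b - 3)*(b^2 - 2*b - 8) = (b - 3)*(b + 2)*(b - 4)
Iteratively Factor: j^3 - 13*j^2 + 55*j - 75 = (j - 3)*(j^2 - 10*j + 25) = (j - 5)*(j - 3)*(j - 5)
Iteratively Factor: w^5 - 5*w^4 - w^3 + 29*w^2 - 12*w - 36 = (w - 3)*(w^4 - 2*w^3 - 7*w^2 + 8*w + 12) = (w - 3)*(w + 2)*(w^3 - 4*w^2 + w + 6) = (w - 3)^2*(w + 2)*(w^2 - w - 2) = (w - 3)^2*(w - 2)*(w + 2)*(w + 1)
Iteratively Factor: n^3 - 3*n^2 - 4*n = (n)*(n^2 - 3*n - 4) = n*(n + 1)*(n - 4)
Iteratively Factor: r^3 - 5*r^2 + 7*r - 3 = (r - 1)*(r^2 - 4*r + 3) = (r - 3)*(r - 1)*(r - 1)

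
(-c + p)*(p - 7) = -c*p + 7*c + p^2 - 7*p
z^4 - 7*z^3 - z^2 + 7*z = z*(z - 7)*(z - 1)*(z + 1)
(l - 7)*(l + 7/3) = l^2 - 14*l/3 - 49/3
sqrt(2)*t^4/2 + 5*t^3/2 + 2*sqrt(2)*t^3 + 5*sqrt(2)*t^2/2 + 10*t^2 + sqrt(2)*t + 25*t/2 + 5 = (t + 1)^2*(t + 5*sqrt(2)/2)*(sqrt(2)*t/2 + sqrt(2))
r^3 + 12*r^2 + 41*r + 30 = (r + 1)*(r + 5)*(r + 6)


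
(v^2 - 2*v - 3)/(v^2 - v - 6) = (v + 1)/(v + 2)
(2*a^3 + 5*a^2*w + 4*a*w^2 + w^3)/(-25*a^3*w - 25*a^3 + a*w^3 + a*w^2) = (2*a^3 + 5*a^2*w + 4*a*w^2 + w^3)/(a*(-25*a^2*w - 25*a^2 + w^3 + w^2))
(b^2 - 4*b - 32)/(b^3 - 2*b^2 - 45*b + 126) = (b^2 - 4*b - 32)/(b^3 - 2*b^2 - 45*b + 126)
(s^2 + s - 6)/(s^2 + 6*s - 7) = (s^2 + s - 6)/(s^2 + 6*s - 7)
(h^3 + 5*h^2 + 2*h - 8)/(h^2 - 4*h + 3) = (h^2 + 6*h + 8)/(h - 3)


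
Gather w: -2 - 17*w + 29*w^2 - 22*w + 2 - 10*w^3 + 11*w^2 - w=-10*w^3 + 40*w^2 - 40*w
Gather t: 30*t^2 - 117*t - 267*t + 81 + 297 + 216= 30*t^2 - 384*t + 594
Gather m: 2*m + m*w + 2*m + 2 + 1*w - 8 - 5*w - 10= m*(w + 4) - 4*w - 16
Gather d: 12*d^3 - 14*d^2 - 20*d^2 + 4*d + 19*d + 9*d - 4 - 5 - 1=12*d^3 - 34*d^2 + 32*d - 10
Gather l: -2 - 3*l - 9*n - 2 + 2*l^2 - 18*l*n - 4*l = 2*l^2 + l*(-18*n - 7) - 9*n - 4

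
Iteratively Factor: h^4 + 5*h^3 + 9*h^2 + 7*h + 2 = (h + 2)*(h^3 + 3*h^2 + 3*h + 1) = (h + 1)*(h + 2)*(h^2 + 2*h + 1) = (h + 1)^2*(h + 2)*(h + 1)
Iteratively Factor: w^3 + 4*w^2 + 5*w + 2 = (w + 2)*(w^2 + 2*w + 1) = (w + 1)*(w + 2)*(w + 1)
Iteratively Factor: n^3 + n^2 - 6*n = (n)*(n^2 + n - 6) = n*(n - 2)*(n + 3)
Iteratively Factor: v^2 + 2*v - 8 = (v + 4)*(v - 2)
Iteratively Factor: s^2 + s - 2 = (s - 1)*(s + 2)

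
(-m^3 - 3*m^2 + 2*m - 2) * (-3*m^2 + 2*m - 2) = 3*m^5 + 7*m^4 - 10*m^3 + 16*m^2 - 8*m + 4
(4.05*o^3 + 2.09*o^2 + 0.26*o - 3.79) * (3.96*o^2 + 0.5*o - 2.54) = 16.038*o^5 + 10.3014*o^4 - 8.2124*o^3 - 20.187*o^2 - 2.5554*o + 9.6266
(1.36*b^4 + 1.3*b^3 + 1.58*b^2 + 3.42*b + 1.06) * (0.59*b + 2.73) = 0.8024*b^5 + 4.4798*b^4 + 4.4812*b^3 + 6.3312*b^2 + 9.962*b + 2.8938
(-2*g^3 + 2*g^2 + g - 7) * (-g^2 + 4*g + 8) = 2*g^5 - 10*g^4 - 9*g^3 + 27*g^2 - 20*g - 56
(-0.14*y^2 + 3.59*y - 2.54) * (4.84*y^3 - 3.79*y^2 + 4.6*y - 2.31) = -0.6776*y^5 + 17.9062*y^4 - 26.5437*y^3 + 26.464*y^2 - 19.9769*y + 5.8674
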